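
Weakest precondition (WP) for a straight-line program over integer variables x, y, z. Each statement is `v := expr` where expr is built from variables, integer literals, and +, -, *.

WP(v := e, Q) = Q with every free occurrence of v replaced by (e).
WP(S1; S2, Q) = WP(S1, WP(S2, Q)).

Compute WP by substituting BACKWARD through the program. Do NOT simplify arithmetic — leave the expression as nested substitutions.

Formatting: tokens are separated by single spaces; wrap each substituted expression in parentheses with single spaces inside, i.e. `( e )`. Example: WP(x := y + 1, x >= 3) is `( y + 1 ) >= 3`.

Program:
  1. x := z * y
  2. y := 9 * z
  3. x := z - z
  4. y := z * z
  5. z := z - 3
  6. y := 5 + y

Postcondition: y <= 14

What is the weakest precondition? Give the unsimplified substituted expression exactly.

Answer: ( 5 + ( z * z ) ) <= 14

Derivation:
post: y <= 14
stmt 6: y := 5 + y  -- replace 1 occurrence(s) of y with (5 + y)
  => ( 5 + y ) <= 14
stmt 5: z := z - 3  -- replace 0 occurrence(s) of z with (z - 3)
  => ( 5 + y ) <= 14
stmt 4: y := z * z  -- replace 1 occurrence(s) of y with (z * z)
  => ( 5 + ( z * z ) ) <= 14
stmt 3: x := z - z  -- replace 0 occurrence(s) of x with (z - z)
  => ( 5 + ( z * z ) ) <= 14
stmt 2: y := 9 * z  -- replace 0 occurrence(s) of y with (9 * z)
  => ( 5 + ( z * z ) ) <= 14
stmt 1: x := z * y  -- replace 0 occurrence(s) of x with (z * y)
  => ( 5 + ( z * z ) ) <= 14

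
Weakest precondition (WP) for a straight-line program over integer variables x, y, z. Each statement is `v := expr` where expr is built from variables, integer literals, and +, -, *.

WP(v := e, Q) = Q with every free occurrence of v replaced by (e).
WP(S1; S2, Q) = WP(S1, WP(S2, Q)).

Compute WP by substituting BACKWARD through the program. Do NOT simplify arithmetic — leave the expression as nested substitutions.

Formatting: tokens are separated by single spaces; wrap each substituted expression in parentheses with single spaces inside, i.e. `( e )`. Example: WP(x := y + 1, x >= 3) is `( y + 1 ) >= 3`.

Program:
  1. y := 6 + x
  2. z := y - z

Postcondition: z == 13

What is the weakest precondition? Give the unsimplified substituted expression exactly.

Answer: ( ( 6 + x ) - z ) == 13

Derivation:
post: z == 13
stmt 2: z := y - z  -- replace 1 occurrence(s) of z with (y - z)
  => ( y - z ) == 13
stmt 1: y := 6 + x  -- replace 1 occurrence(s) of y with (6 + x)
  => ( ( 6 + x ) - z ) == 13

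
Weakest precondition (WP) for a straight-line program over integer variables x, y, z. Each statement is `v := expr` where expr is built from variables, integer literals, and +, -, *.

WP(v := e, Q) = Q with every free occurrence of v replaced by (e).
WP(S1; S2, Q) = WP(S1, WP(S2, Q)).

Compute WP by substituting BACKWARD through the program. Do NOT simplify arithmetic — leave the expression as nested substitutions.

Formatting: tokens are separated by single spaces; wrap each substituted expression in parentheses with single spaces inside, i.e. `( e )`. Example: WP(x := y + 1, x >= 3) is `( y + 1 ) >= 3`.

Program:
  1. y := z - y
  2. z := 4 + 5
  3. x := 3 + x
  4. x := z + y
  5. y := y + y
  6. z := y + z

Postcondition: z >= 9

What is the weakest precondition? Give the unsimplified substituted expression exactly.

post: z >= 9
stmt 6: z := y + z  -- replace 1 occurrence(s) of z with (y + z)
  => ( y + z ) >= 9
stmt 5: y := y + y  -- replace 1 occurrence(s) of y with (y + y)
  => ( ( y + y ) + z ) >= 9
stmt 4: x := z + y  -- replace 0 occurrence(s) of x with (z + y)
  => ( ( y + y ) + z ) >= 9
stmt 3: x := 3 + x  -- replace 0 occurrence(s) of x with (3 + x)
  => ( ( y + y ) + z ) >= 9
stmt 2: z := 4 + 5  -- replace 1 occurrence(s) of z with (4 + 5)
  => ( ( y + y ) + ( 4 + 5 ) ) >= 9
stmt 1: y := z - y  -- replace 2 occurrence(s) of y with (z - y)
  => ( ( ( z - y ) + ( z - y ) ) + ( 4 + 5 ) ) >= 9

Answer: ( ( ( z - y ) + ( z - y ) ) + ( 4 + 5 ) ) >= 9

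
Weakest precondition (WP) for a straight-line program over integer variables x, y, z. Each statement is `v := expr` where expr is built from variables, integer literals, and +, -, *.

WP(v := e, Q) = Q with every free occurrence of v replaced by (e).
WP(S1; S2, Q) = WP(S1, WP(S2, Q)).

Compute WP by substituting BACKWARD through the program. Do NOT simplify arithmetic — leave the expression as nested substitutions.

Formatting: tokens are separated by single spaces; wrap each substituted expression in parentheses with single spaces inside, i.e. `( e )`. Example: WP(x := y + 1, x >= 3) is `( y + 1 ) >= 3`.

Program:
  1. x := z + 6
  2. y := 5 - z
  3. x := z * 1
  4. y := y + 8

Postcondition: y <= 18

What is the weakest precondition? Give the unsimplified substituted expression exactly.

post: y <= 18
stmt 4: y := y + 8  -- replace 1 occurrence(s) of y with (y + 8)
  => ( y + 8 ) <= 18
stmt 3: x := z * 1  -- replace 0 occurrence(s) of x with (z * 1)
  => ( y + 8 ) <= 18
stmt 2: y := 5 - z  -- replace 1 occurrence(s) of y with (5 - z)
  => ( ( 5 - z ) + 8 ) <= 18
stmt 1: x := z + 6  -- replace 0 occurrence(s) of x with (z + 6)
  => ( ( 5 - z ) + 8 ) <= 18

Answer: ( ( 5 - z ) + 8 ) <= 18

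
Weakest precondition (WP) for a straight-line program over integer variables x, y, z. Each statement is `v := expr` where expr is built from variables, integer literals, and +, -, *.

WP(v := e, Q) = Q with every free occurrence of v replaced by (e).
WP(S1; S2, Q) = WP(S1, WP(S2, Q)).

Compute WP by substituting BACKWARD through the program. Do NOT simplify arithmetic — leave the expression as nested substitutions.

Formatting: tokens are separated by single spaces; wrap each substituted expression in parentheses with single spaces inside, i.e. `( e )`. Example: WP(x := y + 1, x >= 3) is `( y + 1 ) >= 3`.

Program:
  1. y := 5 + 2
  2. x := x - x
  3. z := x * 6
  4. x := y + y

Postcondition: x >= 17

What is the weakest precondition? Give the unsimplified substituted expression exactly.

Answer: ( ( 5 + 2 ) + ( 5 + 2 ) ) >= 17

Derivation:
post: x >= 17
stmt 4: x := y + y  -- replace 1 occurrence(s) of x with (y + y)
  => ( y + y ) >= 17
stmt 3: z := x * 6  -- replace 0 occurrence(s) of z with (x * 6)
  => ( y + y ) >= 17
stmt 2: x := x - x  -- replace 0 occurrence(s) of x with (x - x)
  => ( y + y ) >= 17
stmt 1: y := 5 + 2  -- replace 2 occurrence(s) of y with (5 + 2)
  => ( ( 5 + 2 ) + ( 5 + 2 ) ) >= 17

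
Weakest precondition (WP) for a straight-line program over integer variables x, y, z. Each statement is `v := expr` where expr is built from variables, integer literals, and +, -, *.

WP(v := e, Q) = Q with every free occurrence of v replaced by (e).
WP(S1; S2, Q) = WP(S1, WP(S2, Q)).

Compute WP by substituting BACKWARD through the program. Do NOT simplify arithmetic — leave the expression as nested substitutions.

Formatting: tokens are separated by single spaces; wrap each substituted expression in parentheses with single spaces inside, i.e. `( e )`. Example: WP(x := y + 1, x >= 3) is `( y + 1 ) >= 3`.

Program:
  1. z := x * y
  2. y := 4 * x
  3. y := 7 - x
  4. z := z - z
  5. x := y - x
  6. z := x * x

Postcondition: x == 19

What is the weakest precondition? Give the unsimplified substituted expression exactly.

Answer: ( ( 7 - x ) - x ) == 19

Derivation:
post: x == 19
stmt 6: z := x * x  -- replace 0 occurrence(s) of z with (x * x)
  => x == 19
stmt 5: x := y - x  -- replace 1 occurrence(s) of x with (y - x)
  => ( y - x ) == 19
stmt 4: z := z - z  -- replace 0 occurrence(s) of z with (z - z)
  => ( y - x ) == 19
stmt 3: y := 7 - x  -- replace 1 occurrence(s) of y with (7 - x)
  => ( ( 7 - x ) - x ) == 19
stmt 2: y := 4 * x  -- replace 0 occurrence(s) of y with (4 * x)
  => ( ( 7 - x ) - x ) == 19
stmt 1: z := x * y  -- replace 0 occurrence(s) of z with (x * y)
  => ( ( 7 - x ) - x ) == 19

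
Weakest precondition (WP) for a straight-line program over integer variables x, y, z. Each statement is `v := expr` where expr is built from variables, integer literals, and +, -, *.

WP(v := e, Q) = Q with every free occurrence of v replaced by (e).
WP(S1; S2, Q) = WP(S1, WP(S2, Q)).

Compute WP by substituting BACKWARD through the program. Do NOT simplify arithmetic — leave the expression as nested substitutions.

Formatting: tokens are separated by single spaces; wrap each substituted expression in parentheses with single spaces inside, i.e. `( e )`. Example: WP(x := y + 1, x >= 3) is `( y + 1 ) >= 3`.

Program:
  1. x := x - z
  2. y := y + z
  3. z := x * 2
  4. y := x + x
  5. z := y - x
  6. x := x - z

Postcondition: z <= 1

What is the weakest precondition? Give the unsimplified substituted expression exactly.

Answer: ( ( ( x - z ) + ( x - z ) ) - ( x - z ) ) <= 1

Derivation:
post: z <= 1
stmt 6: x := x - z  -- replace 0 occurrence(s) of x with (x - z)
  => z <= 1
stmt 5: z := y - x  -- replace 1 occurrence(s) of z with (y - x)
  => ( y - x ) <= 1
stmt 4: y := x + x  -- replace 1 occurrence(s) of y with (x + x)
  => ( ( x + x ) - x ) <= 1
stmt 3: z := x * 2  -- replace 0 occurrence(s) of z with (x * 2)
  => ( ( x + x ) - x ) <= 1
stmt 2: y := y + z  -- replace 0 occurrence(s) of y with (y + z)
  => ( ( x + x ) - x ) <= 1
stmt 1: x := x - z  -- replace 3 occurrence(s) of x with (x - z)
  => ( ( ( x - z ) + ( x - z ) ) - ( x - z ) ) <= 1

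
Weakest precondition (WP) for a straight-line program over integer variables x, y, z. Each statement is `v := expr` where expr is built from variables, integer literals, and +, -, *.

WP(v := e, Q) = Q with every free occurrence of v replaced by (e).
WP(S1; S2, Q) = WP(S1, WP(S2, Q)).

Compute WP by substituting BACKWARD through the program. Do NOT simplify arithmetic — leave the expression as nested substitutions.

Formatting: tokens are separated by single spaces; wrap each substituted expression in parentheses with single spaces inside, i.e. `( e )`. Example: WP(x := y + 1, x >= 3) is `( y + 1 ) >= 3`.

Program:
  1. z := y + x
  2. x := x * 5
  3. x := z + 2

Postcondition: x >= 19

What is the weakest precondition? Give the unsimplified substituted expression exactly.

post: x >= 19
stmt 3: x := z + 2  -- replace 1 occurrence(s) of x with (z + 2)
  => ( z + 2 ) >= 19
stmt 2: x := x * 5  -- replace 0 occurrence(s) of x with (x * 5)
  => ( z + 2 ) >= 19
stmt 1: z := y + x  -- replace 1 occurrence(s) of z with (y + x)
  => ( ( y + x ) + 2 ) >= 19

Answer: ( ( y + x ) + 2 ) >= 19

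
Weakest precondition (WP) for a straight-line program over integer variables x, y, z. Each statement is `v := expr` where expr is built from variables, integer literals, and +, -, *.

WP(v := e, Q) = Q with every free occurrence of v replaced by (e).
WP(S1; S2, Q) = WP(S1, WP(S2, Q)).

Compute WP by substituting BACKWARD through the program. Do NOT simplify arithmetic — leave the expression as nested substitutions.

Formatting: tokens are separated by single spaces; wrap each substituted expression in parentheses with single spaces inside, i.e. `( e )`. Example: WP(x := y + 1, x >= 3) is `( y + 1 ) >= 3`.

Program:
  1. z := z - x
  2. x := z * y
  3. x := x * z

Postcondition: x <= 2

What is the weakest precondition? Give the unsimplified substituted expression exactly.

Answer: ( ( ( z - x ) * y ) * ( z - x ) ) <= 2

Derivation:
post: x <= 2
stmt 3: x := x * z  -- replace 1 occurrence(s) of x with (x * z)
  => ( x * z ) <= 2
stmt 2: x := z * y  -- replace 1 occurrence(s) of x with (z * y)
  => ( ( z * y ) * z ) <= 2
stmt 1: z := z - x  -- replace 2 occurrence(s) of z with (z - x)
  => ( ( ( z - x ) * y ) * ( z - x ) ) <= 2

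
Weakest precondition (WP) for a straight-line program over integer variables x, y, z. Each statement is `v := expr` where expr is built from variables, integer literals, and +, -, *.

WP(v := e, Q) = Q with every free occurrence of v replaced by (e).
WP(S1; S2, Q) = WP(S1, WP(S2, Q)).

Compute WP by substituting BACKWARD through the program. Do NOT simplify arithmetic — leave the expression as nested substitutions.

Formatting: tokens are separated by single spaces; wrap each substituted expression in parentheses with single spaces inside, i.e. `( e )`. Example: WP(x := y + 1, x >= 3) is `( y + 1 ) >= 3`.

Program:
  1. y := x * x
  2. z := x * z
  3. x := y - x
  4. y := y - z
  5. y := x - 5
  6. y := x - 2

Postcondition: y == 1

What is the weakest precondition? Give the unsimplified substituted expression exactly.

post: y == 1
stmt 6: y := x - 2  -- replace 1 occurrence(s) of y with (x - 2)
  => ( x - 2 ) == 1
stmt 5: y := x - 5  -- replace 0 occurrence(s) of y with (x - 5)
  => ( x - 2 ) == 1
stmt 4: y := y - z  -- replace 0 occurrence(s) of y with (y - z)
  => ( x - 2 ) == 1
stmt 3: x := y - x  -- replace 1 occurrence(s) of x with (y - x)
  => ( ( y - x ) - 2 ) == 1
stmt 2: z := x * z  -- replace 0 occurrence(s) of z with (x * z)
  => ( ( y - x ) - 2 ) == 1
stmt 1: y := x * x  -- replace 1 occurrence(s) of y with (x * x)
  => ( ( ( x * x ) - x ) - 2 ) == 1

Answer: ( ( ( x * x ) - x ) - 2 ) == 1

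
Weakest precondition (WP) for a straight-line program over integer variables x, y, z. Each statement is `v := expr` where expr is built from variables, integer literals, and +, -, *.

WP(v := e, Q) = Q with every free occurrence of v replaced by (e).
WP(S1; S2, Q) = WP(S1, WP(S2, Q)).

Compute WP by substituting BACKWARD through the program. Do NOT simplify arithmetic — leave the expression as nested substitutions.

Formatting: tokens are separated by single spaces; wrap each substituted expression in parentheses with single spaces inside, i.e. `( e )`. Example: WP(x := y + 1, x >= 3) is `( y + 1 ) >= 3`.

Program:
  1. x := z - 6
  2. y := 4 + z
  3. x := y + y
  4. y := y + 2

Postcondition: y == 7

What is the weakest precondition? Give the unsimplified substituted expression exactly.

post: y == 7
stmt 4: y := y + 2  -- replace 1 occurrence(s) of y with (y + 2)
  => ( y + 2 ) == 7
stmt 3: x := y + y  -- replace 0 occurrence(s) of x with (y + y)
  => ( y + 2 ) == 7
stmt 2: y := 4 + z  -- replace 1 occurrence(s) of y with (4 + z)
  => ( ( 4 + z ) + 2 ) == 7
stmt 1: x := z - 6  -- replace 0 occurrence(s) of x with (z - 6)
  => ( ( 4 + z ) + 2 ) == 7

Answer: ( ( 4 + z ) + 2 ) == 7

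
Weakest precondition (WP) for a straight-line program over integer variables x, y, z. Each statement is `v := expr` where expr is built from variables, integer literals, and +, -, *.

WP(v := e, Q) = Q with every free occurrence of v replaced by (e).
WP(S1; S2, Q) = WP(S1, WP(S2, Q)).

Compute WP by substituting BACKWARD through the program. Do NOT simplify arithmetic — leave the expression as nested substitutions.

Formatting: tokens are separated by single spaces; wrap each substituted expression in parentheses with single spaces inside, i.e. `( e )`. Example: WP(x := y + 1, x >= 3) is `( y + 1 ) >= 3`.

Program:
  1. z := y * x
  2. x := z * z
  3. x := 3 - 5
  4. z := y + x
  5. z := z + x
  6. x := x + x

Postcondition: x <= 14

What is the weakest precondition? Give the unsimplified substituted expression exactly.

post: x <= 14
stmt 6: x := x + x  -- replace 1 occurrence(s) of x with (x + x)
  => ( x + x ) <= 14
stmt 5: z := z + x  -- replace 0 occurrence(s) of z with (z + x)
  => ( x + x ) <= 14
stmt 4: z := y + x  -- replace 0 occurrence(s) of z with (y + x)
  => ( x + x ) <= 14
stmt 3: x := 3 - 5  -- replace 2 occurrence(s) of x with (3 - 5)
  => ( ( 3 - 5 ) + ( 3 - 5 ) ) <= 14
stmt 2: x := z * z  -- replace 0 occurrence(s) of x with (z * z)
  => ( ( 3 - 5 ) + ( 3 - 5 ) ) <= 14
stmt 1: z := y * x  -- replace 0 occurrence(s) of z with (y * x)
  => ( ( 3 - 5 ) + ( 3 - 5 ) ) <= 14

Answer: ( ( 3 - 5 ) + ( 3 - 5 ) ) <= 14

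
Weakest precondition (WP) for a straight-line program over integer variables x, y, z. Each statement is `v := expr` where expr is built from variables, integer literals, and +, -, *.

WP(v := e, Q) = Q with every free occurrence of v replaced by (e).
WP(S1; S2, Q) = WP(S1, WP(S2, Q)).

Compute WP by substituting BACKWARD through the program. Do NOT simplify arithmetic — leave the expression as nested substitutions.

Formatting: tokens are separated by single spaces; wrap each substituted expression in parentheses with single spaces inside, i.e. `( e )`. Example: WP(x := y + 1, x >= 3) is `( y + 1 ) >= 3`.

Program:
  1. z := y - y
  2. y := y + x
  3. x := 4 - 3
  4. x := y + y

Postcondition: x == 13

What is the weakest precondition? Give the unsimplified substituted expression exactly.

Answer: ( ( y + x ) + ( y + x ) ) == 13

Derivation:
post: x == 13
stmt 4: x := y + y  -- replace 1 occurrence(s) of x with (y + y)
  => ( y + y ) == 13
stmt 3: x := 4 - 3  -- replace 0 occurrence(s) of x with (4 - 3)
  => ( y + y ) == 13
stmt 2: y := y + x  -- replace 2 occurrence(s) of y with (y + x)
  => ( ( y + x ) + ( y + x ) ) == 13
stmt 1: z := y - y  -- replace 0 occurrence(s) of z with (y - y)
  => ( ( y + x ) + ( y + x ) ) == 13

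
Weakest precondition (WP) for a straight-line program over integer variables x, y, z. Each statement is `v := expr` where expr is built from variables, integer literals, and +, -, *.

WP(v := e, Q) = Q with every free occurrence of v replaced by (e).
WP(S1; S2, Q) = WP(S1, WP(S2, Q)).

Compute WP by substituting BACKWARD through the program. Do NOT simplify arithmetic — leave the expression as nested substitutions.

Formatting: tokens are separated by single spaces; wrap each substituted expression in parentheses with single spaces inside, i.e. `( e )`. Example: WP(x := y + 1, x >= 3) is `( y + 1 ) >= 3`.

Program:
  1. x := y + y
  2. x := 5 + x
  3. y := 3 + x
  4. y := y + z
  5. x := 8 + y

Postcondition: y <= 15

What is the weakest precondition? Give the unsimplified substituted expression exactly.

Answer: ( ( 3 + ( 5 + ( y + y ) ) ) + z ) <= 15

Derivation:
post: y <= 15
stmt 5: x := 8 + y  -- replace 0 occurrence(s) of x with (8 + y)
  => y <= 15
stmt 4: y := y + z  -- replace 1 occurrence(s) of y with (y + z)
  => ( y + z ) <= 15
stmt 3: y := 3 + x  -- replace 1 occurrence(s) of y with (3 + x)
  => ( ( 3 + x ) + z ) <= 15
stmt 2: x := 5 + x  -- replace 1 occurrence(s) of x with (5 + x)
  => ( ( 3 + ( 5 + x ) ) + z ) <= 15
stmt 1: x := y + y  -- replace 1 occurrence(s) of x with (y + y)
  => ( ( 3 + ( 5 + ( y + y ) ) ) + z ) <= 15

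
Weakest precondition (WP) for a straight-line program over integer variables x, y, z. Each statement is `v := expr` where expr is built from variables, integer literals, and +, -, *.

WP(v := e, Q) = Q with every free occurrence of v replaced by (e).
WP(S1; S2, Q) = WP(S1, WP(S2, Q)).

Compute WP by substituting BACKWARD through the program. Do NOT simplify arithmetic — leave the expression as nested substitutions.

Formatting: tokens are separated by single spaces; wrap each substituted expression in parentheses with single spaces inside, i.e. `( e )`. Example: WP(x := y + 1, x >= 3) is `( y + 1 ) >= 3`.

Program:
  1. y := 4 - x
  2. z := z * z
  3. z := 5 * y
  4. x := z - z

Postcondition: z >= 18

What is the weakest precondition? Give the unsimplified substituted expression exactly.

post: z >= 18
stmt 4: x := z - z  -- replace 0 occurrence(s) of x with (z - z)
  => z >= 18
stmt 3: z := 5 * y  -- replace 1 occurrence(s) of z with (5 * y)
  => ( 5 * y ) >= 18
stmt 2: z := z * z  -- replace 0 occurrence(s) of z with (z * z)
  => ( 5 * y ) >= 18
stmt 1: y := 4 - x  -- replace 1 occurrence(s) of y with (4 - x)
  => ( 5 * ( 4 - x ) ) >= 18

Answer: ( 5 * ( 4 - x ) ) >= 18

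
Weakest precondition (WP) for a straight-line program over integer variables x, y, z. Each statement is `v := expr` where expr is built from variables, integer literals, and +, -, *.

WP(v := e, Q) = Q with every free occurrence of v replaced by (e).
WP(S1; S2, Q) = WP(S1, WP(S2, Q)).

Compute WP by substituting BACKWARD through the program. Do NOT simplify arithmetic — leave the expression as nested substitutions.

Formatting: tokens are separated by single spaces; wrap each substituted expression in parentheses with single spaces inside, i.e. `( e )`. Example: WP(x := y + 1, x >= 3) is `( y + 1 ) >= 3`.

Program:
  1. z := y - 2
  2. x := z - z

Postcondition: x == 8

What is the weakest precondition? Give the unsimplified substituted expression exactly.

post: x == 8
stmt 2: x := z - z  -- replace 1 occurrence(s) of x with (z - z)
  => ( z - z ) == 8
stmt 1: z := y - 2  -- replace 2 occurrence(s) of z with (y - 2)
  => ( ( y - 2 ) - ( y - 2 ) ) == 8

Answer: ( ( y - 2 ) - ( y - 2 ) ) == 8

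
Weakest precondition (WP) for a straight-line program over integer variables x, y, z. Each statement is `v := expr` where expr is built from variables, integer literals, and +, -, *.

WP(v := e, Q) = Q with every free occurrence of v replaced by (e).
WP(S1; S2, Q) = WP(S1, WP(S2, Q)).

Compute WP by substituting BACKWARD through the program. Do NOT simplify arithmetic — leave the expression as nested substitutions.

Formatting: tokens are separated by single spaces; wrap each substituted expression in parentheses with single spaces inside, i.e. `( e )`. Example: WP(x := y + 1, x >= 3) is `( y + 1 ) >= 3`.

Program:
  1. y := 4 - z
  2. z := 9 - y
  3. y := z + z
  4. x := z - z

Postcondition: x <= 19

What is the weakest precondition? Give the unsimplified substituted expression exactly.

Answer: ( ( 9 - ( 4 - z ) ) - ( 9 - ( 4 - z ) ) ) <= 19

Derivation:
post: x <= 19
stmt 4: x := z - z  -- replace 1 occurrence(s) of x with (z - z)
  => ( z - z ) <= 19
stmt 3: y := z + z  -- replace 0 occurrence(s) of y with (z + z)
  => ( z - z ) <= 19
stmt 2: z := 9 - y  -- replace 2 occurrence(s) of z with (9 - y)
  => ( ( 9 - y ) - ( 9 - y ) ) <= 19
stmt 1: y := 4 - z  -- replace 2 occurrence(s) of y with (4 - z)
  => ( ( 9 - ( 4 - z ) ) - ( 9 - ( 4 - z ) ) ) <= 19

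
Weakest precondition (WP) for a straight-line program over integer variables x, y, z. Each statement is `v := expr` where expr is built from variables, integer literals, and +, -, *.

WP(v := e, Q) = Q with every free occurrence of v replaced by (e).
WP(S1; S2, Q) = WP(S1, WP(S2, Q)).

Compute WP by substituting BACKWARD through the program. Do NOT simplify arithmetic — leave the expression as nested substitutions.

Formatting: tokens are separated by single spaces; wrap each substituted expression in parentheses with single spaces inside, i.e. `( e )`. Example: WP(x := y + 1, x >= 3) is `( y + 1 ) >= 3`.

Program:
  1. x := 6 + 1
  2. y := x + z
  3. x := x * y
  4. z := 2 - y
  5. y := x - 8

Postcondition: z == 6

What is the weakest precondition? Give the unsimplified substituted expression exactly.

post: z == 6
stmt 5: y := x - 8  -- replace 0 occurrence(s) of y with (x - 8)
  => z == 6
stmt 4: z := 2 - y  -- replace 1 occurrence(s) of z with (2 - y)
  => ( 2 - y ) == 6
stmt 3: x := x * y  -- replace 0 occurrence(s) of x with (x * y)
  => ( 2 - y ) == 6
stmt 2: y := x + z  -- replace 1 occurrence(s) of y with (x + z)
  => ( 2 - ( x + z ) ) == 6
stmt 1: x := 6 + 1  -- replace 1 occurrence(s) of x with (6 + 1)
  => ( 2 - ( ( 6 + 1 ) + z ) ) == 6

Answer: ( 2 - ( ( 6 + 1 ) + z ) ) == 6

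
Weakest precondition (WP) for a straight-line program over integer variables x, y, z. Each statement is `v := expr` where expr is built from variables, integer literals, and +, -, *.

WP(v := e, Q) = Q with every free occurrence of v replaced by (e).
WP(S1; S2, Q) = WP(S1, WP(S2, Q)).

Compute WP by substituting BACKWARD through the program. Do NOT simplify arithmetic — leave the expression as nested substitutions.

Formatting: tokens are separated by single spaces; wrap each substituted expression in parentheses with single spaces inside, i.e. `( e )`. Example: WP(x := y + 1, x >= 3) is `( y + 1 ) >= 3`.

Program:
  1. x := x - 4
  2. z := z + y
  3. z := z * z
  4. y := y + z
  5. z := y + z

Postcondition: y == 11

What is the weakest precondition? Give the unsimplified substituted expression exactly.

Answer: ( y + ( ( z + y ) * ( z + y ) ) ) == 11

Derivation:
post: y == 11
stmt 5: z := y + z  -- replace 0 occurrence(s) of z with (y + z)
  => y == 11
stmt 4: y := y + z  -- replace 1 occurrence(s) of y with (y + z)
  => ( y + z ) == 11
stmt 3: z := z * z  -- replace 1 occurrence(s) of z with (z * z)
  => ( y + ( z * z ) ) == 11
stmt 2: z := z + y  -- replace 2 occurrence(s) of z with (z + y)
  => ( y + ( ( z + y ) * ( z + y ) ) ) == 11
stmt 1: x := x - 4  -- replace 0 occurrence(s) of x with (x - 4)
  => ( y + ( ( z + y ) * ( z + y ) ) ) == 11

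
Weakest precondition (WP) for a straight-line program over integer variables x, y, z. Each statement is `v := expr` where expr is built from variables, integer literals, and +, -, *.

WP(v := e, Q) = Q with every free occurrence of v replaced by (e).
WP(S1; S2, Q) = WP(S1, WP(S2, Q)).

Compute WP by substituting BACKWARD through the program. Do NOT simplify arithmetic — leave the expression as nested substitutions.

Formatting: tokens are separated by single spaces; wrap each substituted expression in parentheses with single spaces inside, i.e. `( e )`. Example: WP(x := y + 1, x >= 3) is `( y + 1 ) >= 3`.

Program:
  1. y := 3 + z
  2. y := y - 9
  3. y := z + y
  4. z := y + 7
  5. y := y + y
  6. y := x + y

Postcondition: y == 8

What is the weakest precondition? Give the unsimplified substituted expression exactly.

Answer: ( x + ( ( z + ( ( 3 + z ) - 9 ) ) + ( z + ( ( 3 + z ) - 9 ) ) ) ) == 8

Derivation:
post: y == 8
stmt 6: y := x + y  -- replace 1 occurrence(s) of y with (x + y)
  => ( x + y ) == 8
stmt 5: y := y + y  -- replace 1 occurrence(s) of y with (y + y)
  => ( x + ( y + y ) ) == 8
stmt 4: z := y + 7  -- replace 0 occurrence(s) of z with (y + 7)
  => ( x + ( y + y ) ) == 8
stmt 3: y := z + y  -- replace 2 occurrence(s) of y with (z + y)
  => ( x + ( ( z + y ) + ( z + y ) ) ) == 8
stmt 2: y := y - 9  -- replace 2 occurrence(s) of y with (y - 9)
  => ( x + ( ( z + ( y - 9 ) ) + ( z + ( y - 9 ) ) ) ) == 8
stmt 1: y := 3 + z  -- replace 2 occurrence(s) of y with (3 + z)
  => ( x + ( ( z + ( ( 3 + z ) - 9 ) ) + ( z + ( ( 3 + z ) - 9 ) ) ) ) == 8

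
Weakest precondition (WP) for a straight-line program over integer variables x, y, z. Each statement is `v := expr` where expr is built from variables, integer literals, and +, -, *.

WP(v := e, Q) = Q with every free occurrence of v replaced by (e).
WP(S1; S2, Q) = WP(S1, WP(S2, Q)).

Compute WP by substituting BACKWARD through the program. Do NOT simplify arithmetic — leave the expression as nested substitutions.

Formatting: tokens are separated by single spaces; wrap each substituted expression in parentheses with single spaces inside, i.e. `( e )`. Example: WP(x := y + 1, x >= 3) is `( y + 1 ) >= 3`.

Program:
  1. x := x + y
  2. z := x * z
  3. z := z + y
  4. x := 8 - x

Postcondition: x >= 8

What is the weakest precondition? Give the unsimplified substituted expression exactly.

Answer: ( 8 - ( x + y ) ) >= 8

Derivation:
post: x >= 8
stmt 4: x := 8 - x  -- replace 1 occurrence(s) of x with (8 - x)
  => ( 8 - x ) >= 8
stmt 3: z := z + y  -- replace 0 occurrence(s) of z with (z + y)
  => ( 8 - x ) >= 8
stmt 2: z := x * z  -- replace 0 occurrence(s) of z with (x * z)
  => ( 8 - x ) >= 8
stmt 1: x := x + y  -- replace 1 occurrence(s) of x with (x + y)
  => ( 8 - ( x + y ) ) >= 8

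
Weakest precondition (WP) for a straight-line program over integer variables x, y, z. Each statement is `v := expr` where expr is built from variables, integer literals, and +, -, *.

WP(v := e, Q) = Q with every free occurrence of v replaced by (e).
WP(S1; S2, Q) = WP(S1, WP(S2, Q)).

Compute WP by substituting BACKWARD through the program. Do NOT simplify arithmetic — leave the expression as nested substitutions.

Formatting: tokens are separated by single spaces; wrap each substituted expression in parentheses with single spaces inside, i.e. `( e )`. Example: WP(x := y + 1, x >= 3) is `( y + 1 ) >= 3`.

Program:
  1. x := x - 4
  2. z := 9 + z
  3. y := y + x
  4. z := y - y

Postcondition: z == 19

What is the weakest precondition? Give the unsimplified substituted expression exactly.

Answer: ( ( y + ( x - 4 ) ) - ( y + ( x - 4 ) ) ) == 19

Derivation:
post: z == 19
stmt 4: z := y - y  -- replace 1 occurrence(s) of z with (y - y)
  => ( y - y ) == 19
stmt 3: y := y + x  -- replace 2 occurrence(s) of y with (y + x)
  => ( ( y + x ) - ( y + x ) ) == 19
stmt 2: z := 9 + z  -- replace 0 occurrence(s) of z with (9 + z)
  => ( ( y + x ) - ( y + x ) ) == 19
stmt 1: x := x - 4  -- replace 2 occurrence(s) of x with (x - 4)
  => ( ( y + ( x - 4 ) ) - ( y + ( x - 4 ) ) ) == 19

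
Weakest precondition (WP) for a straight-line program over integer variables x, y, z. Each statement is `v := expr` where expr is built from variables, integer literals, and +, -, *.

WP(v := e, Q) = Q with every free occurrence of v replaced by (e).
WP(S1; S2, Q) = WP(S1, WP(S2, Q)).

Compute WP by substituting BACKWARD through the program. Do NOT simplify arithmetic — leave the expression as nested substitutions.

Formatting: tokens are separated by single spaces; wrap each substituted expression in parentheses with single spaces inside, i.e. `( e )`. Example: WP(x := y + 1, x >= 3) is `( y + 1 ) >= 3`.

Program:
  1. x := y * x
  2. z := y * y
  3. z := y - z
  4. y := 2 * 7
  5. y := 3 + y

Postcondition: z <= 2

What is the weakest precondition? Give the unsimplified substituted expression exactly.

post: z <= 2
stmt 5: y := 3 + y  -- replace 0 occurrence(s) of y with (3 + y)
  => z <= 2
stmt 4: y := 2 * 7  -- replace 0 occurrence(s) of y with (2 * 7)
  => z <= 2
stmt 3: z := y - z  -- replace 1 occurrence(s) of z with (y - z)
  => ( y - z ) <= 2
stmt 2: z := y * y  -- replace 1 occurrence(s) of z with (y * y)
  => ( y - ( y * y ) ) <= 2
stmt 1: x := y * x  -- replace 0 occurrence(s) of x with (y * x)
  => ( y - ( y * y ) ) <= 2

Answer: ( y - ( y * y ) ) <= 2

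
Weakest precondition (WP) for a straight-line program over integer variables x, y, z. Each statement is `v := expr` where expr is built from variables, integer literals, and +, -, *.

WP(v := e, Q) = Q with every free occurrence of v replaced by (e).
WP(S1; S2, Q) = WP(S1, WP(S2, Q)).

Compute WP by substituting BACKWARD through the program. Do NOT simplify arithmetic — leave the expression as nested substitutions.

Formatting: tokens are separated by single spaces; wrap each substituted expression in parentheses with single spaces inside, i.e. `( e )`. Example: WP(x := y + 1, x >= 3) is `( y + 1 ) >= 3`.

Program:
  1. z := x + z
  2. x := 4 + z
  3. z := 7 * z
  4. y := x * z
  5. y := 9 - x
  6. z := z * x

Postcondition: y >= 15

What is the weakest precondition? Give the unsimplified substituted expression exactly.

post: y >= 15
stmt 6: z := z * x  -- replace 0 occurrence(s) of z with (z * x)
  => y >= 15
stmt 5: y := 9 - x  -- replace 1 occurrence(s) of y with (9 - x)
  => ( 9 - x ) >= 15
stmt 4: y := x * z  -- replace 0 occurrence(s) of y with (x * z)
  => ( 9 - x ) >= 15
stmt 3: z := 7 * z  -- replace 0 occurrence(s) of z with (7 * z)
  => ( 9 - x ) >= 15
stmt 2: x := 4 + z  -- replace 1 occurrence(s) of x with (4 + z)
  => ( 9 - ( 4 + z ) ) >= 15
stmt 1: z := x + z  -- replace 1 occurrence(s) of z with (x + z)
  => ( 9 - ( 4 + ( x + z ) ) ) >= 15

Answer: ( 9 - ( 4 + ( x + z ) ) ) >= 15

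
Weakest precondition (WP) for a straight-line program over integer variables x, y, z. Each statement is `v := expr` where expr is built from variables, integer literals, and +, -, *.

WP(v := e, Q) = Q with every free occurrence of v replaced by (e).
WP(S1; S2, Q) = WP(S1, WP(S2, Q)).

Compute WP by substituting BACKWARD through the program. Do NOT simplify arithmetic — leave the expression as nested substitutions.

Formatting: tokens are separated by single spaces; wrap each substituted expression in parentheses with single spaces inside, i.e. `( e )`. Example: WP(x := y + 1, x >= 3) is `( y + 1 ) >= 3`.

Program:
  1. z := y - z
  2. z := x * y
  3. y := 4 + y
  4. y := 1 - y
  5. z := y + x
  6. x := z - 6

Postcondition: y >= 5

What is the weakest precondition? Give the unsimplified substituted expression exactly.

Answer: ( 1 - ( 4 + y ) ) >= 5

Derivation:
post: y >= 5
stmt 6: x := z - 6  -- replace 0 occurrence(s) of x with (z - 6)
  => y >= 5
stmt 5: z := y + x  -- replace 0 occurrence(s) of z with (y + x)
  => y >= 5
stmt 4: y := 1 - y  -- replace 1 occurrence(s) of y with (1 - y)
  => ( 1 - y ) >= 5
stmt 3: y := 4 + y  -- replace 1 occurrence(s) of y with (4 + y)
  => ( 1 - ( 4 + y ) ) >= 5
stmt 2: z := x * y  -- replace 0 occurrence(s) of z with (x * y)
  => ( 1 - ( 4 + y ) ) >= 5
stmt 1: z := y - z  -- replace 0 occurrence(s) of z with (y - z)
  => ( 1 - ( 4 + y ) ) >= 5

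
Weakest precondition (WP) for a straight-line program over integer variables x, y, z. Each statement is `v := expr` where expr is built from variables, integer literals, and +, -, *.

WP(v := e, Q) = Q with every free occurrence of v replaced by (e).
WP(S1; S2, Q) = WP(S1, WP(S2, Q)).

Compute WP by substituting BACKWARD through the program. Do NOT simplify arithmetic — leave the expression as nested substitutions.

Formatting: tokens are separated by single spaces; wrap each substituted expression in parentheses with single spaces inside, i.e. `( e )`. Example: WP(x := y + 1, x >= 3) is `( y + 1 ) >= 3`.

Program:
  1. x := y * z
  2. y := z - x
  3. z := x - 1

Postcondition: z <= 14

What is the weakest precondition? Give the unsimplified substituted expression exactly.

post: z <= 14
stmt 3: z := x - 1  -- replace 1 occurrence(s) of z with (x - 1)
  => ( x - 1 ) <= 14
stmt 2: y := z - x  -- replace 0 occurrence(s) of y with (z - x)
  => ( x - 1 ) <= 14
stmt 1: x := y * z  -- replace 1 occurrence(s) of x with (y * z)
  => ( ( y * z ) - 1 ) <= 14

Answer: ( ( y * z ) - 1 ) <= 14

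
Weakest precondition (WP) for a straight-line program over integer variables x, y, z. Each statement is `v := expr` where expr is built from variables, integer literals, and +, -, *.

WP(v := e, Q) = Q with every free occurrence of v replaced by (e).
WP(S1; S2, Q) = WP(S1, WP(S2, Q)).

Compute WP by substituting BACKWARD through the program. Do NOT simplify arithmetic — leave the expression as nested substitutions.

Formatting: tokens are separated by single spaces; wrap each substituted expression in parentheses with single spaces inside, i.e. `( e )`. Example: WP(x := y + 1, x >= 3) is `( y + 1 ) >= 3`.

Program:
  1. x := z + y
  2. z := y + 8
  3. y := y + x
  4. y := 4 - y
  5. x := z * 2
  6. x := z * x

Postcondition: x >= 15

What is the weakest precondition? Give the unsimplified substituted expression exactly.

post: x >= 15
stmt 6: x := z * x  -- replace 1 occurrence(s) of x with (z * x)
  => ( z * x ) >= 15
stmt 5: x := z * 2  -- replace 1 occurrence(s) of x with (z * 2)
  => ( z * ( z * 2 ) ) >= 15
stmt 4: y := 4 - y  -- replace 0 occurrence(s) of y with (4 - y)
  => ( z * ( z * 2 ) ) >= 15
stmt 3: y := y + x  -- replace 0 occurrence(s) of y with (y + x)
  => ( z * ( z * 2 ) ) >= 15
stmt 2: z := y + 8  -- replace 2 occurrence(s) of z with (y + 8)
  => ( ( y + 8 ) * ( ( y + 8 ) * 2 ) ) >= 15
stmt 1: x := z + y  -- replace 0 occurrence(s) of x with (z + y)
  => ( ( y + 8 ) * ( ( y + 8 ) * 2 ) ) >= 15

Answer: ( ( y + 8 ) * ( ( y + 8 ) * 2 ) ) >= 15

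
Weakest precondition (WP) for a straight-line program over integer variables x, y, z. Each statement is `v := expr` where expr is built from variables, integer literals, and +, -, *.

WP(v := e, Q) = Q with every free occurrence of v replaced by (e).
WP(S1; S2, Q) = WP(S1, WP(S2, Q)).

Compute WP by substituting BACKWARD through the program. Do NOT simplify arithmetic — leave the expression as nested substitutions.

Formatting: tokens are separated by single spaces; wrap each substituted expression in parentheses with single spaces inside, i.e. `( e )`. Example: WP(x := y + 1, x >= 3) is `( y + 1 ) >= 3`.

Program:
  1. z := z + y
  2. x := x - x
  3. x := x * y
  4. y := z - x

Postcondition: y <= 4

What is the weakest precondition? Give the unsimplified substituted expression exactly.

Answer: ( ( z + y ) - ( ( x - x ) * y ) ) <= 4

Derivation:
post: y <= 4
stmt 4: y := z - x  -- replace 1 occurrence(s) of y with (z - x)
  => ( z - x ) <= 4
stmt 3: x := x * y  -- replace 1 occurrence(s) of x with (x * y)
  => ( z - ( x * y ) ) <= 4
stmt 2: x := x - x  -- replace 1 occurrence(s) of x with (x - x)
  => ( z - ( ( x - x ) * y ) ) <= 4
stmt 1: z := z + y  -- replace 1 occurrence(s) of z with (z + y)
  => ( ( z + y ) - ( ( x - x ) * y ) ) <= 4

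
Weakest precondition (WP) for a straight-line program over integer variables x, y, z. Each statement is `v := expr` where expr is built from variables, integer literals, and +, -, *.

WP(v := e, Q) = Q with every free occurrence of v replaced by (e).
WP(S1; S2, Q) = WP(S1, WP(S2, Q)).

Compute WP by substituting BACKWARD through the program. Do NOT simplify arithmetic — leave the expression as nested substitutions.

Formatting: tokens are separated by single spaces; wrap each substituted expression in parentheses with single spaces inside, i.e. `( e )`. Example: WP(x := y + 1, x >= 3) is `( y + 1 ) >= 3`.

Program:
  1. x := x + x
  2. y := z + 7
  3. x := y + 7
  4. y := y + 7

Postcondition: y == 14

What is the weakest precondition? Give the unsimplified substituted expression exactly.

post: y == 14
stmt 4: y := y + 7  -- replace 1 occurrence(s) of y with (y + 7)
  => ( y + 7 ) == 14
stmt 3: x := y + 7  -- replace 0 occurrence(s) of x with (y + 7)
  => ( y + 7 ) == 14
stmt 2: y := z + 7  -- replace 1 occurrence(s) of y with (z + 7)
  => ( ( z + 7 ) + 7 ) == 14
stmt 1: x := x + x  -- replace 0 occurrence(s) of x with (x + x)
  => ( ( z + 7 ) + 7 ) == 14

Answer: ( ( z + 7 ) + 7 ) == 14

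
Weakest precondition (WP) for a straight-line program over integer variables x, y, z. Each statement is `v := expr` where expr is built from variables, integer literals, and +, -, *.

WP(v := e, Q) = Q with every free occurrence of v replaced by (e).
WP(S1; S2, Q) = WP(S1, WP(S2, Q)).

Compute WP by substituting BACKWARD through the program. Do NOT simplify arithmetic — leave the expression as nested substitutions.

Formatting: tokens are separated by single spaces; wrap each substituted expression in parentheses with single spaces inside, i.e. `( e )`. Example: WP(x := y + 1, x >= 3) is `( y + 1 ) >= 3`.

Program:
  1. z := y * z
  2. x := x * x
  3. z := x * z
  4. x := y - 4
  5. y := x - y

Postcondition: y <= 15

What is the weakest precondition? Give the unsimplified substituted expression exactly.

post: y <= 15
stmt 5: y := x - y  -- replace 1 occurrence(s) of y with (x - y)
  => ( x - y ) <= 15
stmt 4: x := y - 4  -- replace 1 occurrence(s) of x with (y - 4)
  => ( ( y - 4 ) - y ) <= 15
stmt 3: z := x * z  -- replace 0 occurrence(s) of z with (x * z)
  => ( ( y - 4 ) - y ) <= 15
stmt 2: x := x * x  -- replace 0 occurrence(s) of x with (x * x)
  => ( ( y - 4 ) - y ) <= 15
stmt 1: z := y * z  -- replace 0 occurrence(s) of z with (y * z)
  => ( ( y - 4 ) - y ) <= 15

Answer: ( ( y - 4 ) - y ) <= 15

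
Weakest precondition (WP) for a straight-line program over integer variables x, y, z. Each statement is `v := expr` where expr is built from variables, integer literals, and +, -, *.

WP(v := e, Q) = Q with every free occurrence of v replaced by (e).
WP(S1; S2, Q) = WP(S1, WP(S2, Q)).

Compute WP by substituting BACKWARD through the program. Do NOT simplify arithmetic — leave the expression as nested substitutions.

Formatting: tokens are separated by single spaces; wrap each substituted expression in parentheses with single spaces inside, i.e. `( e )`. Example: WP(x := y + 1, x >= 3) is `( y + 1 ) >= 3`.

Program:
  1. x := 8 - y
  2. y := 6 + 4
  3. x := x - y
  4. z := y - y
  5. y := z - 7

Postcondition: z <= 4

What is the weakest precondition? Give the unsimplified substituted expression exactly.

post: z <= 4
stmt 5: y := z - 7  -- replace 0 occurrence(s) of y with (z - 7)
  => z <= 4
stmt 4: z := y - y  -- replace 1 occurrence(s) of z with (y - y)
  => ( y - y ) <= 4
stmt 3: x := x - y  -- replace 0 occurrence(s) of x with (x - y)
  => ( y - y ) <= 4
stmt 2: y := 6 + 4  -- replace 2 occurrence(s) of y with (6 + 4)
  => ( ( 6 + 4 ) - ( 6 + 4 ) ) <= 4
stmt 1: x := 8 - y  -- replace 0 occurrence(s) of x with (8 - y)
  => ( ( 6 + 4 ) - ( 6 + 4 ) ) <= 4

Answer: ( ( 6 + 4 ) - ( 6 + 4 ) ) <= 4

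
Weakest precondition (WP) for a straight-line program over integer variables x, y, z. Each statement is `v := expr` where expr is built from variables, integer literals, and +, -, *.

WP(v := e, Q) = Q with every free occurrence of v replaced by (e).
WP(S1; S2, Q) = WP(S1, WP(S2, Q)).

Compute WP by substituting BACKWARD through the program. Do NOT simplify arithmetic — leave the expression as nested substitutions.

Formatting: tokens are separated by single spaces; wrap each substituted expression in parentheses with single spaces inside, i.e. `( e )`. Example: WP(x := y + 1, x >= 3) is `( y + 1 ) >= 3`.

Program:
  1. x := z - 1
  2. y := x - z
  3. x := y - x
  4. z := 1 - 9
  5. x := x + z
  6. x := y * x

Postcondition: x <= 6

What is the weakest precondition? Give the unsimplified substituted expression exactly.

post: x <= 6
stmt 6: x := y * x  -- replace 1 occurrence(s) of x with (y * x)
  => ( y * x ) <= 6
stmt 5: x := x + z  -- replace 1 occurrence(s) of x with (x + z)
  => ( y * ( x + z ) ) <= 6
stmt 4: z := 1 - 9  -- replace 1 occurrence(s) of z with (1 - 9)
  => ( y * ( x + ( 1 - 9 ) ) ) <= 6
stmt 3: x := y - x  -- replace 1 occurrence(s) of x with (y - x)
  => ( y * ( ( y - x ) + ( 1 - 9 ) ) ) <= 6
stmt 2: y := x - z  -- replace 2 occurrence(s) of y with (x - z)
  => ( ( x - z ) * ( ( ( x - z ) - x ) + ( 1 - 9 ) ) ) <= 6
stmt 1: x := z - 1  -- replace 3 occurrence(s) of x with (z - 1)
  => ( ( ( z - 1 ) - z ) * ( ( ( ( z - 1 ) - z ) - ( z - 1 ) ) + ( 1 - 9 ) ) ) <= 6

Answer: ( ( ( z - 1 ) - z ) * ( ( ( ( z - 1 ) - z ) - ( z - 1 ) ) + ( 1 - 9 ) ) ) <= 6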